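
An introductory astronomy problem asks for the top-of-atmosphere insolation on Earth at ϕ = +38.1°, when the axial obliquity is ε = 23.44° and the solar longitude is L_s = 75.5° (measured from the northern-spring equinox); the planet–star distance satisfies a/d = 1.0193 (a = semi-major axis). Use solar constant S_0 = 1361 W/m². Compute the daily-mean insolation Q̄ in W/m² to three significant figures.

Q̄ ≈ 513 W/m²

Solar declination: sin δ = sin ε · sin L_s = sin 23.44° × sin 75.5° = 0.38512, so δ = +22.651°.
cos h₀ = −tan(+38.1°) tan(+22.651°) = -0.3272, h₀ = 1.9041 rad.
Bracket: h₀ sin ϕ sin δ + cos ϕ cos δ sin h₀ = 1.9041×0.61704×0.38512 + 0.78694×0.92287×0.94495 = 0.452480 + 0.686264 = 1.138744.
Inverse-square distance factor (a/d)² = 1.0193² = 1.038972.
Q̄ = (S_0/π) × 1.038972 × [bracket] = (1361/π) × 1.038972 × 1.138744 = 512.6 W/m².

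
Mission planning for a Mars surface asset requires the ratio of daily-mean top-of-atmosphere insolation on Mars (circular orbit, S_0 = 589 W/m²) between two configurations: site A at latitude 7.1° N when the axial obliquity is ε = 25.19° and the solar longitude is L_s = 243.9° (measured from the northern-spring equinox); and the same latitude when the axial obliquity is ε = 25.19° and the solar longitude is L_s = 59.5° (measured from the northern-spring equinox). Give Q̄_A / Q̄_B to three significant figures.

Q̄_A / Q̄_B ≈ 0.848

— Configuration A (ϕ=+7.1°):
Solar declination: sin δ = sin ε · sin L_s = sin 25.19° × sin 243.9° = -0.38222, so δ = -22.471°.
cos h₀ = −tan(+7.1°) tan(-22.471°) = 0.0515, h₀ = 1.5193 rad.
Bracket: h₀ sin ϕ sin δ + cos ϕ cos δ sin h₀ = 1.5193×0.12360×-0.38222 + 0.99233×0.92407×0.99867 = -0.071775 + 0.915763 = 0.843988.
Q̄ = (S_0/π) × [bracket] = (589/π) × 0.843988 = 158.23 W/m².
— Configuration B (ϕ=+7.1°):
Solar declination: sin δ = sin ε · sin L_s = sin 25.19° × sin 59.5° = 0.36673, so δ = +21.514°.
cos h₀ = −tan(+7.1°) tan(+21.514°) = -0.0491, h₀ = 1.6199 rad.
Bracket: h₀ sin ϕ sin δ + cos ϕ cos δ sin h₀ = 1.6199×0.12360×0.36673 + 0.99233×0.93033×0.99879 = 0.073427 + 0.922077 = 0.995504.
Q̄ = (S_0/π) × [bracket] = (589/π) × 0.995504 = 186.64 W/m².
Ratio Q̄_A / Q̄_B = 158.23 / 186.64 = 0.8478.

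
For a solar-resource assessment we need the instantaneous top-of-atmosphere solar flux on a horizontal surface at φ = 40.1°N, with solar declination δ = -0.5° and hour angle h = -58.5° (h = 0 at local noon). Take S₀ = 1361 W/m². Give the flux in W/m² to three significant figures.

cos θ_z = sin φ sin δ + cos φ cos δ cos h = -0.005621 + 0.399655 = 0.394034.
Flux = S₀ · cos θ_z = 1361 × 0.394034 = 536.3 W/m².

536 W/m²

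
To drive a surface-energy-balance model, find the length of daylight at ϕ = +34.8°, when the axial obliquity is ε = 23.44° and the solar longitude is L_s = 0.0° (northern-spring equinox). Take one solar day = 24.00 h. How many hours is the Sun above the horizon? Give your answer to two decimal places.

Solar declination: sin δ = sin ε · sin L_s = sin 23.44° × sin 0.0° = 0.00000, so δ = +0.000°.
cos h₀ = −tan ϕ · tan δ = −tan(+34.8°) × tan(+0.000°) = -0.0000, so h₀ = 1.5708 rad = 90.00°.
Daylight = 2h₀/(2π) × 24.00 h = (1.5708/π) × 24.00 = 12.00 h.

12.00 h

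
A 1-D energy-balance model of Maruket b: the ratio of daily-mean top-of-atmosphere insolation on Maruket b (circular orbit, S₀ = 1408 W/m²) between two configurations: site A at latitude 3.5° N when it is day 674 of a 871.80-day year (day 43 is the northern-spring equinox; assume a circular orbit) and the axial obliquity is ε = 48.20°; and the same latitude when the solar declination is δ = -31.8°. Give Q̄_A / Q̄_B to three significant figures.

— Configuration A (φ=+3.5°):
Solar longitude: λ_s = 360° × (674 − 43)/871.80 = 260.564°.
sin δ = sin 48.20° × sin 260.564° = -0.73539, so δ = -47.340°.
cos H₀ = −tan(+3.5°) tan(-47.340°) = 0.0664, H₀ = 1.5044 rad.
Bracket: H₀ sin φ sin δ + cos φ cos δ sin H₀ = 1.5044×0.06105×-0.73539 + 0.99813×0.67764×0.99779 = -0.067541 + 0.674878 = 0.607337.
Q̄ = (S₀/π) × [bracket] = (1408/π) × 0.607337 = 272.20 W/m².
— Configuration B (φ=+3.5°):
cos H₀ = −tan(+3.5°) tan(-31.800°) = 0.0379, H₀ = 1.5329 rad.
Bracket: H₀ sin φ sin δ + cos φ cos δ sin H₀ = 1.5329×0.06105×-0.52696 + 0.99813×0.84989×0.99928 = -0.049315 + 0.847690 = 0.798375.
Q̄ = (S₀/π) × [bracket] = (1408/π) × 0.798375 = 357.82 W/m².
Ratio Q̄_A / Q̄_B = 272.20 / 357.82 = 0.7607.

Q̄_A / Q̄_B ≈ 0.761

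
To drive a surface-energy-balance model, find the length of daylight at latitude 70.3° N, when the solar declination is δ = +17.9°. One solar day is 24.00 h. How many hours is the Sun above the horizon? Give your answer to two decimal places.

cos h₀ = −tan ϕ · tan δ = −tan(+70.3°) × tan(+17.900°) = -0.9021, so h₀ = 2.6954 rad = 154.43°.
Daylight = 2h₀/(2π) × 24.00 h = (2.6954/π) × 24.00 = 20.59 h.

20.59 h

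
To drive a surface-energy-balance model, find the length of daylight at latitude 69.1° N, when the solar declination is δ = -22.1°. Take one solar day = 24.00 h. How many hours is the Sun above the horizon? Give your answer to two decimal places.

0.00 h

cos H₀ = −tan φ · tan δ = 1.0634 ≥ 1, so the Sun never rises (polar night) and H₀ = 0.
Daylight = 2H₀/(2π) × 24.00 h = (0.0000/π) × 24.00 = 0.00 h.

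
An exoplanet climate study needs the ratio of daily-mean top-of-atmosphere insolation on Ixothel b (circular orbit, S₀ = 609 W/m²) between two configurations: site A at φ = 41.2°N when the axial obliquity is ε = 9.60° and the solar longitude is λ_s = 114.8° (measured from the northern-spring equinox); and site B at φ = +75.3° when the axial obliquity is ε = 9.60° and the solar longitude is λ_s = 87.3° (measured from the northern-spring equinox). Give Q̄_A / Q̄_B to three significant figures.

Q̄_A / Q̄_B ≈ 1.63

— Configuration A (φ=+41.2°):
Solar declination: sin δ = sin ε · sin λ_s = sin 9.60° × sin 114.8° = 0.15139, so δ = +8.707°.
cos H₀ = −tan(+41.2°) tan(+8.707°) = -0.1341, H₀ = 1.7053 rad.
Bracket: H₀ sin φ sin δ + cos φ cos δ sin H₀ = 1.7053×0.65869×0.15139 + 0.75241×0.98847×0.99097 = 0.170051 + 0.737019 = 0.907070.
Q̄ = (S₀/π) × [bracket] = (609/π) × 0.907070 = 175.84 W/m².
— Configuration B (φ=+75.3°):
Solar declination: sin δ = sin ε · sin λ_s = sin 9.60° × sin 87.3° = 0.16658, so δ = +9.589°.
cos H₀ = −tan(+75.3°) tan(+9.589°) = -0.6440, H₀ = 2.2705 rad.
Bracket: H₀ sin φ sin δ + cos φ cos δ sin H₀ = 2.2705×0.96727×0.16658 + 0.25376×0.98603×0.76504 = 0.365841 + 0.191424 = 0.557265.
Q̄ = (S₀/π) × [bracket] = (609/π) × 0.557265 = 108.03 W/m².
Ratio Q̄_A / Q̄_B = 175.84 / 108.03 = 1.628.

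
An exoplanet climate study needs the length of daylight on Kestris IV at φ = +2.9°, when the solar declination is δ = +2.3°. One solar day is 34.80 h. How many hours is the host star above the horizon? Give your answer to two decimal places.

cos H₀ = −tan φ · tan δ = −tan(+2.9°) × tan(+2.300°) = -0.0020, so H₀ = 1.5728 rad = 90.12°.
Daylight = 2H₀/(2π) × 34.80 h = (1.5728/π) × 34.80 = 17.42 h.

17.42 h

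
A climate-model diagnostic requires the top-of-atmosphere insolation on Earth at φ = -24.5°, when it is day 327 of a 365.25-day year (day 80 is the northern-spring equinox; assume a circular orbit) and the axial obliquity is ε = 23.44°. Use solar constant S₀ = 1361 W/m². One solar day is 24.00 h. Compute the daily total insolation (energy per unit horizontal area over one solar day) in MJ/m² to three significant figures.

41.0 MJ/m²

Solar longitude: λ_s = 360° × (327 − 80)/365.25 = 243.450°.
sin δ = sin 23.44° × sin 243.450° = -0.35584, so δ = -20.845°.
cos H₀ = −tan(-24.5°) tan(-20.845°) = -0.1735, H₀ = 1.7452 rad.
Bracket: H₀ sin φ sin δ + cos φ cos δ sin H₀ = 1.7452×-0.41469×-0.35584 + 0.90996×0.93455×0.98483 = 0.257527 + 0.837503 = 1.095030.
Q̄ = (S₀/π) × [bracket] = (1361/π) × 1.095030 = 474.39 W/m².
Daily total = Q̄ × 24.00 h × 3600 s/h = 474.39 × 24.00 × 3600 / 10⁶ = 40.99 MJ/m².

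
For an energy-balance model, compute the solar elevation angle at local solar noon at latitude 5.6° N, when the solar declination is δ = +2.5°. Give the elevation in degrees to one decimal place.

86.9°

At local noon the hour angle is zero, so the zenith angle equals |φ − δ| = |+5.6° − (+2.500°)| = 3.100°.
Elevation = 90° − 3.100° = 86.9°.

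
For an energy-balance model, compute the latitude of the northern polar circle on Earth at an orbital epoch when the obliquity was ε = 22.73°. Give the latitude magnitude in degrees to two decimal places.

67.27°

The polar circle is the lowest latitude that experiences at least one full rotation of continuous daylight at the northern-summer solstice; it lies at |φ| = 90° − ε = 90° − 22.73° = 67.27°.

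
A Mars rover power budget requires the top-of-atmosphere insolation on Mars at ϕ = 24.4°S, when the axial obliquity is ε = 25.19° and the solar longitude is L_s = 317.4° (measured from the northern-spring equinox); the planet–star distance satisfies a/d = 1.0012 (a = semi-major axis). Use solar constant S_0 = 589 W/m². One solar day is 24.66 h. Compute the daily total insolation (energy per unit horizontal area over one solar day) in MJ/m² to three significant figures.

Solar declination: sin δ = sin ε · sin L_s = sin 25.19° × sin 317.4° = -0.28809, so δ = -16.744°.
cos h₀ = −tan(-24.4°) tan(-16.744°) = -0.1365, h₀ = 1.7077 rad.
Bracket: h₀ sin ϕ sin δ + cos ϕ cos δ sin h₀ = 1.7077×-0.41310×-0.28809 + 0.91068×0.95760×0.99064 = 0.203233 + 0.863905 = 1.067138.
Inverse-square distance factor (a/d)² = 1.0012² = 1.002401.
Q̄ = (S_0/π) × 1.002401 × [bracket] = (589/π) × 1.002401 × 1.067138 = 200.55 W/m².
Daily total = Q̄ × 24.66 h × 3600 s/h = 200.55 × 24.66 × 3600 / 10⁶ = 17.80 MJ/m².

17.8 MJ/m²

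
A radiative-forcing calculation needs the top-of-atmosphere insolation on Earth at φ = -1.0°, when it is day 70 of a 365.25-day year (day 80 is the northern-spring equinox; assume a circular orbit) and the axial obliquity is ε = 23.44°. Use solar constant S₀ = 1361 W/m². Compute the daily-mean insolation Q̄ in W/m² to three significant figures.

Solar longitude: λ_s = 360° × (70 − 80)/365.25 = -9.856°, i.e. -9.856° + 360° = 350.144°.
sin δ = sin 23.44° × sin 350.144° = -0.06809, so δ = -3.904°.
cos H₀ = −tan(-1.0°) tan(-3.904°) = -0.0012, H₀ = 1.5720 rad.
Bracket: H₀ sin φ sin δ + cos φ cos δ sin H₀ = 1.5720×-0.01745×-0.06809 + 0.99985×0.99768×1.00000 = 0.001868 + 0.997530 = 0.999398.
Q̄ = (S₀/π) × [bracket] = (1361/π) × 0.999398 = 433.0 W/m².

Q̄ ≈ 433 W/m²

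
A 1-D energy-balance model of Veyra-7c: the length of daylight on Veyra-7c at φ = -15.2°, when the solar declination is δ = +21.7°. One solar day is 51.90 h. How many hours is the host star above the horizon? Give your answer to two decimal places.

24.16 h

cos H₀ = −tan φ · tan δ = −tan(-15.2°) × tan(+21.700°) = 0.1081, so H₀ = 1.4625 rad = 83.79°.
Daylight = 2H₀/(2π) × 51.90 h = (1.4625/π) × 51.90 = 24.16 h.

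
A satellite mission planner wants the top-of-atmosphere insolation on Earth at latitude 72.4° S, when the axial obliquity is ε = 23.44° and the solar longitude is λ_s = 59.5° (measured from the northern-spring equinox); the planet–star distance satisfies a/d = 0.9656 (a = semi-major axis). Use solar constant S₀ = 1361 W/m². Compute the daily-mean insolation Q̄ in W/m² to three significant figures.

Solar declination: sin δ = sin ε · sin λ_s = sin 23.44° × sin 59.5° = 0.34275, so δ = +20.044°.
cos H₀ = −tan(-72.4°) tan(+20.044°) = 1.1501 ≥ 1 ⇒ polar night, H₀ = 0 and Q̄ = 0.
Inverse-square distance factor (a/d)² = 0.9656² = 0.932383.

Q̄ ≈ 0.00 W/m²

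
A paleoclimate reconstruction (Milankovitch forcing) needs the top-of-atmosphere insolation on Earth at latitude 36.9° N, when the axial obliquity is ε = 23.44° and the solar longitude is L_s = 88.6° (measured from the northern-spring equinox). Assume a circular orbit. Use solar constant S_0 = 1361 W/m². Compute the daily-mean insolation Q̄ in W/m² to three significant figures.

Solar declination: sin δ = sin ε · sin L_s = sin 23.44° × sin 88.6° = 0.39767, so δ = +23.433°.
cos h₀ = −tan(+36.9°) tan(+23.433°) = -0.3254, h₀ = 1.9022 rad.
Bracket: h₀ sin ϕ sin δ + cos ϕ cos δ sin h₀ = 1.9022×0.60042×0.39767 + 0.79968×0.91753×0.94557 = 0.454186 + 0.693793 = 1.147979.
Q̄ = (S_0/π) × [bracket] = (1361/π) × 1.147979 = 497.3 W/m².

Q̄ ≈ 497 W/m²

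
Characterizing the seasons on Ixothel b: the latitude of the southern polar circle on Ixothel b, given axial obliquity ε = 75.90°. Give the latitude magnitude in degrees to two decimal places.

The polar circle is the lowest latitude that experiences at least one full rotation of continuous darkness at the northern-summer solstice; it lies at |ϕ| = 90° − ε = 90° − 75.90° = 14.10°.

14.10°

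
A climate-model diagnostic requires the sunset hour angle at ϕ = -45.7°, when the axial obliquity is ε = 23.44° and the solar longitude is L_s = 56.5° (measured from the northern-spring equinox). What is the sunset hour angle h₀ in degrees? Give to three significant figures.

Solar declination: sin δ = sin ε · sin L_s = sin 23.44° × sin 56.5° = 0.33171, so δ = +19.373°.
cos h₀ = −tan ϕ · tan δ = −tan(-45.7°) × tan(+19.373°) = 0.3603, so h₀ = 1.2022 rad = 68.88°.

h₀ = 68.9°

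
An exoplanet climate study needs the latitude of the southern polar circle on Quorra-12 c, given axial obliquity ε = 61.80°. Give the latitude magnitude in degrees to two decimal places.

28.20°

The polar circle is the lowest latitude that experiences at least one full rotation of continuous darkness at the northern-summer solstice; it lies at |ϕ| = 90° − ε = 90° − 61.80° = 28.20°.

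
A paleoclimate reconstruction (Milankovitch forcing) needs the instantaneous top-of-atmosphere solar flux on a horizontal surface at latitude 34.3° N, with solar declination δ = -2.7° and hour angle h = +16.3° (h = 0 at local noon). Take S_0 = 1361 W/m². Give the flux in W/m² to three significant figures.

1.04e+03 W/m²

cos θ_z = sin ϕ sin δ + cos ϕ cos δ cos h = -0.026546 + 0.792013 = 0.765467.
Flux = S_0 · cos θ_z = 1361 × 0.765467 = 1042 W/m².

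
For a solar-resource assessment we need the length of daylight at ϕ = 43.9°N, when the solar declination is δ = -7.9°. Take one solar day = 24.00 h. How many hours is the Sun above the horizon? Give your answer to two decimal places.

cos h₀ = −tan ϕ · tan δ = −tan(+43.9°) × tan(-7.900°) = 0.1335, so h₀ = 1.4369 rad = 82.33°.
Daylight = 2h₀/(2π) × 24.00 h = (1.4369/π) × 24.00 = 10.98 h.

10.98 h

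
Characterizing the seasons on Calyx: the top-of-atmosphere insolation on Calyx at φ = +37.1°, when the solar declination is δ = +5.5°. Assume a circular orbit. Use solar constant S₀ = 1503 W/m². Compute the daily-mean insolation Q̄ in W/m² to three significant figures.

Q̄ ≈ 424 W/m²

cos H₀ = −tan(+37.1°) tan(+5.500°) = -0.0728, H₀ = 1.6437 rad.
Bracket: H₀ sin φ sin δ + cos φ cos δ sin H₀ = 1.6437×0.60321×0.09585 + 0.79758×0.99540×0.99734 = 0.095035 + 0.791799 = 0.886834.
Q̄ = (S₀/π) × [bracket] = (1503/π) × 0.886834 = 424.3 W/m².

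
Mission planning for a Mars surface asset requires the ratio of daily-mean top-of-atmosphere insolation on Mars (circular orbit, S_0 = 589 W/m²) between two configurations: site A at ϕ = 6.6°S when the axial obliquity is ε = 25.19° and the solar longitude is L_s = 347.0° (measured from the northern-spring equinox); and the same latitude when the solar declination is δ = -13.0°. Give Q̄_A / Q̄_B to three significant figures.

Q̄_A / Q̄_B ≈ 0.997

— Configuration A (ϕ=-6.6°):
Solar declination: sin δ = sin ε · sin L_s = sin 25.19° × sin 347.0° = -0.09574, so δ = -5.494°.
cos h₀ = −tan(-6.6°) tan(-5.494°) = -0.0111, h₀ = 1.5819 rad.
Bracket: h₀ sin ϕ sin δ + cos ϕ cos δ sin h₀ = 1.5819×-0.11494×-0.09574 + 0.99337×0.99541×0.99994 = 0.017408 + 0.988751 = 1.006159.
Q̄ = (S_0/π) × [bracket] = (589/π) × 1.006159 = 188.64 W/m².
— Configuration B (ϕ=-6.6°):
cos h₀ = −tan(-6.6°) tan(-13.000°) = -0.0267, h₀ = 1.5975 rad.
Bracket: h₀ sin ϕ sin δ + cos ϕ cos δ sin h₀ = 1.5975×-0.11494×-0.22495 + 0.99337×0.97437×0.99964 = 0.041305 + 0.967561 = 1.008866.
Q̄ = (S_0/π) × [bracket] = (589/π) × 1.008866 = 189.15 W/m².
Ratio Q̄_A / Q̄_B = 188.64 / 189.15 = 0.9973.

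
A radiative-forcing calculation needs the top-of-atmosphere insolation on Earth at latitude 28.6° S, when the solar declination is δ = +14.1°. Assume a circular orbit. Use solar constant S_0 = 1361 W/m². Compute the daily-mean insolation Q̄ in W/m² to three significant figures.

cos h₀ = −tan(-28.6°) tan(+14.100°) = 0.1369, h₀ = 1.4334 rad.
Bracket: h₀ sin ϕ sin δ + cos ϕ cos δ sin h₀ = 1.4334×-0.47869×0.24362 + 0.87798×0.96987×0.99058 = -0.167161 + 0.843505 = 0.676344.
Q̄ = (S_0/π) × [bracket] = (1361/π) × 0.676344 = 293.0 W/m².

Q̄ ≈ 293 W/m²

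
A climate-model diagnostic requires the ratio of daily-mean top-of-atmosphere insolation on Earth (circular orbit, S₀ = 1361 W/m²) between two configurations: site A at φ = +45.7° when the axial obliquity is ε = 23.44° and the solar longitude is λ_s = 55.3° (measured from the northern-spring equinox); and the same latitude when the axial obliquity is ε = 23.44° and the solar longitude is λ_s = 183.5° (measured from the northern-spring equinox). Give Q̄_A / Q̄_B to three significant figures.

Q̄_A / Q̄_B ≈ 1.59

— Configuration A (φ=+45.7°):
Solar declination: sin δ = sin ε · sin λ_s = sin 23.44° × sin 55.3° = 0.32704, so δ = +19.089°.
cos H₀ = −tan(+45.7°) tan(+19.089°) = -0.3546, H₀ = 1.9333 rad.
Bracket: H₀ sin φ sin δ + cos φ cos δ sin H₀ = 1.9333×0.71569×0.32704 + 0.69842×0.94501×0.93501 = 0.452507 + 0.617120 = 1.069627.
Q̄ = (S₀/π) × [bracket] = (1361/π) × 1.069627 = 463.38 W/m².
— Configuration B (φ=+45.7°):
Solar declination: sin δ = sin ε · sin λ_s = sin 23.44° × sin 183.5° = -0.02428, so δ = -1.392°.
cos H₀ = −tan(+45.7°) tan(-1.392°) = 0.0249, H₀ = 1.5459 rad.
Bracket: H₀ sin φ sin δ + cos φ cos δ sin H₀ = 1.5459×0.71569×-0.02428 + 0.69842×0.99971×0.99969 = -0.026863 + 0.698001 = 0.671138.
Q̄ = (S₀/π) × [bracket] = (1361/π) × 0.671138 = 290.75 W/m².
Ratio Q̄_A / Q̄_B = 463.38 / 290.75 = 1.594.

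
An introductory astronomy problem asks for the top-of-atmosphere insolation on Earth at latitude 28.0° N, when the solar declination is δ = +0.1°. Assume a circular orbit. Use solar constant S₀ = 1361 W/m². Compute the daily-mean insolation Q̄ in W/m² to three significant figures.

cos H₀ = −tan(+28.0°) tan(+0.100°) = -0.0009, H₀ = 1.5717 rad.
Bracket: H₀ sin φ sin δ + cos φ cos δ sin H₀ = 1.5717×0.46947×0.00175 + 0.88295×1.00000×1.00000 = 0.001291 + 0.882950 = 0.884241.
Q̄ = (S₀/π) × [bracket] = (1361/π) × 0.884241 = 383.1 W/m².

Q̄ ≈ 383 W/m²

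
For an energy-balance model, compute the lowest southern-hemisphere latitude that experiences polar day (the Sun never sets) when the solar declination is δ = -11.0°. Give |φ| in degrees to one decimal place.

|φ| = 79.0°

Polar day requires cos H₀ = −tan φ tan δ ≤ −1, i.e. tan φ tan δ ≥ 1.
The boundary is |tan φ| · |tan δ| = 1, so |φ| = 90° − |δ| = 90° − 11.0° = 79.0° in the southern hemisphere.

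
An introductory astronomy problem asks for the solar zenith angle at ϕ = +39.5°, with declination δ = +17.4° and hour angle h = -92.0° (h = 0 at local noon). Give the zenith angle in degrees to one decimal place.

cos θ_z = sin ϕ sin δ + cos ϕ cos δ cos h = 0.190213 + -0.025697 = 0.164516.
θ_z = arccos(0.164516) = 80.5°.

θ_z = 80.5°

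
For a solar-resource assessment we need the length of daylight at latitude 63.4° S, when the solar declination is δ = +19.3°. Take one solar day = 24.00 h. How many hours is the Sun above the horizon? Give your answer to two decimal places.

cos H₀ = −tan φ · tan δ = −tan(-63.4°) × tan(+19.300°) = 0.6993, so H₀ = 0.7963 rad = 45.63°.
Daylight = 2H₀/(2π) × 24.00 h = (0.7963/π) × 24.00 = 6.08 h.

6.08 h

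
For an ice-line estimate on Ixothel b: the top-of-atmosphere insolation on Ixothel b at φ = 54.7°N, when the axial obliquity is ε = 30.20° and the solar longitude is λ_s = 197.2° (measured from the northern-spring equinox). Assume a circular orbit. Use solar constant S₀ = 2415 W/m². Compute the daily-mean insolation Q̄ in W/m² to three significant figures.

Solar declination: sin δ = sin ε · sin λ_s = sin 30.20° × sin 197.2° = -0.14875, so δ = -8.554°.
cos H₀ = −tan(+54.7°) tan(-8.554°) = 0.2124, H₀ = 1.3567 rad.
Bracket: H₀ sin φ sin δ + cos φ cos δ sin H₀ = 1.3567×0.81614×-0.14875 + 0.57786×0.98888×0.97717 = -0.164704 + 0.558388 = 0.393684.
Q̄ = (S₀/π) × [bracket] = (2415/π) × 0.393684 = 302.6 W/m².

Q̄ ≈ 303 W/m²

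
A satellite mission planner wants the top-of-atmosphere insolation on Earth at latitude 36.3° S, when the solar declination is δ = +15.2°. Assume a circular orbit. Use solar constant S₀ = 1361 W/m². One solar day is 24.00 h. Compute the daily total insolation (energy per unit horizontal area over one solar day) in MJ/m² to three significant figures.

cos H₀ = −tan(-36.3°) tan(+15.200°) = 0.1996, H₀ = 1.3699 rad.
Bracket: H₀ sin φ sin δ + cos φ cos δ sin H₀ = 1.3699×-0.59201×0.26219 + 0.80593×0.96502×0.97988 = -0.212635 + 0.762090 = 0.549455.
Q̄ = (S₀/π) × [bracket] = (1361/π) × 0.549455 = 238.03 W/m².
Daily total = Q̄ × 24.00 h × 3600 s/h = 238.03 × 24.00 × 3600 / 10⁶ = 20.57 MJ/m².

20.6 MJ/m²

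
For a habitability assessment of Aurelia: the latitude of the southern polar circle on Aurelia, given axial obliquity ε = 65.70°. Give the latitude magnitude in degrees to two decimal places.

The polar circle is the lowest latitude that experiences at least one full rotation of continuous darkness at the northern-summer solstice; it lies at |φ| = 90° − ε = 90° − 65.70° = 24.30°.

24.30°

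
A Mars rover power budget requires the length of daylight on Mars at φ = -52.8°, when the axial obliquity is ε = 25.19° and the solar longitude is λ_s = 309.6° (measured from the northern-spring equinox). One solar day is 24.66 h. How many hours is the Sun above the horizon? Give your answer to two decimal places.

16.06 h

Solar declination: sin δ = sin ε · sin λ_s = sin 25.19° × sin 309.6° = -0.32795, so δ = -19.144°.
cos H₀ = −tan φ · tan δ = −tan(-52.8°) × tan(-19.144°) = -0.4573, so H₀ = 2.0458 rad = 117.22°.
Daylight = 2H₀/(2π) × 24.66 h = (2.0458/π) × 24.66 = 16.06 h.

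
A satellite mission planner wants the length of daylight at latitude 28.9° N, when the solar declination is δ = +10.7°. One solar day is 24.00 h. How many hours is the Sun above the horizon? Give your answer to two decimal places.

cos h₀ = −tan ϕ · tan δ = −tan(+28.9°) × tan(+10.700°) = -0.1043, so h₀ = 1.6753 rad = 95.99°.
Daylight = 2h₀/(2π) × 24.00 h = (1.6753/π) × 24.00 = 12.80 h.

12.80 h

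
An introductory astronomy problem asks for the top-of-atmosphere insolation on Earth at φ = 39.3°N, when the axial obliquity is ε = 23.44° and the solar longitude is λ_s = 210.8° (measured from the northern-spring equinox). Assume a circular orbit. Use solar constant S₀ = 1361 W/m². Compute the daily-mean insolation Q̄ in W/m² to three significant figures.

Solar declination: sin δ = sin ε · sin λ_s = sin 23.44° × sin 210.8° = -0.20368, so δ = -11.753°.
cos H₀ = −tan(+39.3°) tan(-11.753°) = 0.1703, H₀ = 1.3997 rad.
Bracket: H₀ sin φ sin δ + cos φ cos δ sin H₀ = 1.3997×0.63338×-0.20368 + 0.77384×0.97904×0.98540 = -0.180571 + 0.746559 = 0.565988.
Q̄ = (S₀/π) × [bracket] = (1361/π) × 0.565988 = 245.2 W/m².

Q̄ ≈ 245 W/m²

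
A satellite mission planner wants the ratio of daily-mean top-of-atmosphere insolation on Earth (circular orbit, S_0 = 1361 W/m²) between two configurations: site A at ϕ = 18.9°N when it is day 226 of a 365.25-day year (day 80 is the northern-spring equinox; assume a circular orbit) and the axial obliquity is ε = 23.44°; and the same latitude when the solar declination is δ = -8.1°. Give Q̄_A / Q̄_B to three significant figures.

— Configuration A (ϕ=+18.9°):
Solar longitude: L_s = 360° × (226 − 80)/365.25 = 143.901°.
sin δ = sin 23.44° × sin 143.901° = 0.23437, so δ = +13.554°.
cos h₀ = −tan(+18.9°) tan(+13.554°) = -0.0825, h₀ = 1.6534 rad.
Bracket: h₀ sin ϕ sin δ + cos ϕ cos δ sin h₀ = 1.6534×0.32392×0.23437 + 0.94609×0.97215×0.99659 = 0.125521 + 0.916605 = 1.042126.
Q̄ = (S_0/π) × [bracket] = (1361/π) × 1.042126 = 451.47 W/m².
— Configuration B (ϕ=+18.9°):
cos h₀ = −tan(+18.9°) tan(-8.100°) = 0.0487, h₀ = 1.5220 rad.
Bracket: h₀ sin ϕ sin δ + cos ϕ cos δ sin h₀ = 1.5220×0.32392×-0.14090 + 0.94609×0.99002×0.99881 = -0.069465 + 0.935533 = 0.866068.
Q̄ = (S_0/π) × [bracket] = (1361/π) × 0.866068 = 375.20 W/m².
Ratio Q̄_A / Q̄_B = 451.47 / 375.20 = 1.203.

Q̄_A / Q̄_B ≈ 1.20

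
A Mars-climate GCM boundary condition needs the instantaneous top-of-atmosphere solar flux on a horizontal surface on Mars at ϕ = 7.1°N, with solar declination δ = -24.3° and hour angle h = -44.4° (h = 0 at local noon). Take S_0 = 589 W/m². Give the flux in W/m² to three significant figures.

351 W/m²

cos θ_z = sin ϕ sin δ + cos ϕ cos δ cos h = -0.050864 + 0.646180 = 0.595316.
Flux = S_0 · cos θ_z = 589 × 0.595316 = 350.6 W/m².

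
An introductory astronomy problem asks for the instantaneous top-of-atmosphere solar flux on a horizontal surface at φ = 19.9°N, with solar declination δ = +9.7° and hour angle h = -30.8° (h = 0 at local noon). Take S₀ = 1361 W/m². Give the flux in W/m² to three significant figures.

1.16e+03 W/m²

cos θ_z = sin φ sin δ + cos φ cos δ cos h = 0.057350 + 0.796123 = 0.853473.
Flux = S₀ · cos θ_z = 1361 × 0.853473 = 1162 W/m².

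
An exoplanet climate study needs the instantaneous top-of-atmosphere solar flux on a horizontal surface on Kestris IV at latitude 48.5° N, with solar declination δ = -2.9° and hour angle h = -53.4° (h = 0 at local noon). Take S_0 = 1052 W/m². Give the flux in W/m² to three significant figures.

cos θ_z = sin ϕ sin δ + cos ϕ cos δ cos h = -0.037892 + 0.394565 = 0.356673.
Flux = S_0 · cos θ_z = 1052 × 0.356673 = 375.2 W/m².

375 W/m²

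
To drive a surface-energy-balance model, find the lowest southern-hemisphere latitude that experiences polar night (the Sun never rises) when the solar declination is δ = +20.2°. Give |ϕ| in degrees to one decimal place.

Polar night requires cos h₀ = −tan ϕ tan δ ≥ 1, i.e. tan ϕ tan δ ≤ −1.
The boundary is |tan ϕ| · |tan δ| = 1, so |ϕ| = 90° − |δ| = 90° − 20.2° = 69.8° in the southern hemisphere.

|ϕ| = 69.8°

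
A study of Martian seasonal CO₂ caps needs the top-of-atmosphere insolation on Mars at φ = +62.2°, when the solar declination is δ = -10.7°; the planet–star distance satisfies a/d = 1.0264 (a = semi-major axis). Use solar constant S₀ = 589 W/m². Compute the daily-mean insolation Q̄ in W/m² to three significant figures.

Q̄ ≈ 45.4 W/m²

cos H₀ = −tan(+62.2°) tan(-10.700°) = 0.3584, H₀ = 1.2043 rad.
Bracket: H₀ sin φ sin δ + cos φ cos δ sin H₀ = 1.2043×0.88458×-0.18567 + 0.46639×0.98261×0.93358 = -0.197794 + 0.427841 = 0.230047.
Inverse-square distance factor (a/d)² = 1.0264² = 1.053497.
Q̄ = (S₀/π) × 1.053497 × [bracket] = (589/π) × 1.053497 × 0.230047 = 45.44 W/m².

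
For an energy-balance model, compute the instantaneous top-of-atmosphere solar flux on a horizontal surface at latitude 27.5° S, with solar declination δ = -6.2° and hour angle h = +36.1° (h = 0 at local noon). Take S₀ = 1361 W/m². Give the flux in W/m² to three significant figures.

1.04e+03 W/m²

cos θ_z = sin φ sin δ + cos φ cos δ cos h = 0.049869 + 0.712504 = 0.762373.
Flux = S₀ · cos θ_z = 1361 × 0.762373 = 1038 W/m².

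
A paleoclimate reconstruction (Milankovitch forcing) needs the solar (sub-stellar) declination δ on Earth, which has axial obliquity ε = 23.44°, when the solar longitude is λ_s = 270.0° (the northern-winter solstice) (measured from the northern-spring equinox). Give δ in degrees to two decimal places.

δ = -23.44°

sin δ = sin ε · sin λ_s = sin 23.44° × sin 270.0° = -0.397789.
δ = arcsin(-0.397789) = -23.44°.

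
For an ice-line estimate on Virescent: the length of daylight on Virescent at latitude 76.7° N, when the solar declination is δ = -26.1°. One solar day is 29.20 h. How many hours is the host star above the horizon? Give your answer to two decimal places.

cos h₀ = −tan ϕ · tan δ = 2.0724 ≥ 1, so the host star never rises (polar night) and h₀ = 0.
Daylight = 2h₀/(2π) × 29.20 h = (0.0000/π) × 29.20 = 0.00 h.

0.00 h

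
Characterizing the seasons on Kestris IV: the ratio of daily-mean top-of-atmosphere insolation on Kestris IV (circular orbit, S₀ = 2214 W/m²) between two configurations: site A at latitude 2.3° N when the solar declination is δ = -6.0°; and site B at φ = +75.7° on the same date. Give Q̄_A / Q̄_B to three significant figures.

Q̄_A / Q̄_B ≈ 9.16

— Configuration A (φ=+2.3°):
cos H₀ = −tan(+2.3°) tan(-6.000°) = 0.0042, H₀ = 1.5666 rad.
Bracket: H₀ sin φ sin δ + cos φ cos δ sin H₀ = 1.5666×0.04013×-0.10453 + 0.99919×0.99452×0.99999 = -0.006572 + 0.993705 = 0.987133.
Q̄ = (S₀/π) × [bracket] = (2214/π) × 0.987133 = 695.67 W/m².
— Configuration B (φ=+75.7°):
cos H₀ = −tan(+75.7°) tan(-6.000°) = 0.4123, H₀ = 1.1458 rad.
Bracket: H₀ sin φ sin δ + cos φ cos δ sin H₀ = 1.1458×0.96902×-0.10453 + 0.24700×0.99452×0.91103 = -0.116060 + 0.223791 = 0.107731.
Q̄ = (S₀/π) × [bracket] = (2214/π) × 0.107731 = 75.922 W/m².
Ratio Q̄_A / Q̄_B = 695.67 / 75.922 = 9.163.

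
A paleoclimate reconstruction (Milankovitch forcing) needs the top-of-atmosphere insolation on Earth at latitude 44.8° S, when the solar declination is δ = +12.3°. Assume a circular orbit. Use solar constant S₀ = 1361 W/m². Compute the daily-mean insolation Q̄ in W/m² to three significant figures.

cos H₀ = −tan(-44.8°) tan(+12.300°) = 0.2165, H₀ = 1.3525 rad.
Bracket: H₀ sin φ sin δ + cos φ cos δ sin H₀ = 1.3525×-0.70463×0.21303 + 0.70957×0.97705×0.97628 = -0.203020 + 0.676841 = 0.473821.
Q̄ = (S₀/π) × [bracket] = (1361/π) × 0.473821 = 205.3 W/m².

Q̄ ≈ 205 W/m²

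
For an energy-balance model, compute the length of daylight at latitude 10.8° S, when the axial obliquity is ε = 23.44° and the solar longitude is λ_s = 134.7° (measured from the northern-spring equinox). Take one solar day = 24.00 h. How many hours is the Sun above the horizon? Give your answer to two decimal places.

Solar declination: sin δ = sin ε · sin λ_s = sin 23.44° × sin 134.7° = 0.28275, so δ = +16.424°.
cos H₀ = −tan φ · tan δ = −tan(-10.8°) × tan(+16.424°) = 0.0562, so H₀ = 1.5145 rad = 86.78°.
Daylight = 2H₀/(2π) × 24.00 h = (1.5145/π) × 24.00 = 11.57 h.

11.57 h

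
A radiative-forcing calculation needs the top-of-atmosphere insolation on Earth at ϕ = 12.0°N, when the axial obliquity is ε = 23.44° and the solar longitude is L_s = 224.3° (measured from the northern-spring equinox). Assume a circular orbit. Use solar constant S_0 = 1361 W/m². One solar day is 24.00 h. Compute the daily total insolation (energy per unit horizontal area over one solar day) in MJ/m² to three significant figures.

Solar declination: sin δ = sin ε · sin L_s = sin 23.44° × sin 224.3° = -0.27782, so δ = -16.130°.
cos h₀ = −tan(+12.0°) tan(-16.130°) = 0.0615, h₀ = 1.5093 rad.
Bracket: h₀ sin ϕ sin δ + cos ϕ cos δ sin h₀ = 1.5093×0.20791×-0.27782 + 0.97815×0.96063×0.99811 = -0.087180 + 0.937864 = 0.850684.
Q̄ = (S_0/π) × [bracket] = (1361/π) × 0.850684 = 368.53 W/m².
Daily total = Q̄ × 24.00 h × 3600 s/h = 368.53 × 24.00 × 3600 / 10⁶ = 31.84 MJ/m².

31.8 MJ/m²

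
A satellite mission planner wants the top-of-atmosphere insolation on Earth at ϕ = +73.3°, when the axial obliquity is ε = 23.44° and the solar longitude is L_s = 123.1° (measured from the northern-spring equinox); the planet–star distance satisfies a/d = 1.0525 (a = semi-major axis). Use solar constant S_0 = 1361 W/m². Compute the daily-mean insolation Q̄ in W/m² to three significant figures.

Q̄ ≈ 481 W/m²

Solar declination: sin δ = sin ε · sin L_s = sin 23.44° × sin 123.1° = 0.33323, so δ = +19.465°.
cos h₀ = −tan(+73.3°) tan(+19.465°) = -1.1781 ≤ −1 ⇒ polar day, h₀ = π.
Bracket: h₀ sin ϕ sin δ + cos ϕ cos δ sin h₀ = 3.1416×0.95782×0.33323 + 0.28736×0.94284×0.00000 = 1.002718 + 0.000000 = 1.002718.
Inverse-square distance factor (a/d)² = 1.0525² = 1.107756.
Q̄ = (S_0/π) × 1.107756 × [bracket] = (1361/π) × 1.107756 × 1.002718 = 481.2 W/m².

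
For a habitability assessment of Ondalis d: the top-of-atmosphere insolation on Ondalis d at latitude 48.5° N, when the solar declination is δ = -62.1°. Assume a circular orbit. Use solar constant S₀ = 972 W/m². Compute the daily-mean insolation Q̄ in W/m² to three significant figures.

Q̄ ≈ 0.00 W/m²

cos H₀ = −tan(+48.5°) tan(-62.100°) = 2.1348 ≥ 1 ⇒ polar night, H₀ = 0 and Q̄ = 0.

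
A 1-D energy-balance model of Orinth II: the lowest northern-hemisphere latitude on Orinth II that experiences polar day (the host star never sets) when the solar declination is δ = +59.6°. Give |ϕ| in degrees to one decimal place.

|ϕ| = 30.4°

Polar day requires cos h₀ = −tan ϕ tan δ ≤ −1, i.e. tan ϕ tan δ ≥ 1.
The boundary is |tan ϕ| · |tan δ| = 1, so |ϕ| = 90° − |δ| = 90° − 59.6° = 30.4° in the northern hemisphere.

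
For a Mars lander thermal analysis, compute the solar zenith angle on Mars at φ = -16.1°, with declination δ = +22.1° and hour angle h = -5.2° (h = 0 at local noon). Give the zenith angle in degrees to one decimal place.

cos θ_z = sin φ sin δ + cos φ cos δ cos h = -0.104333 + 0.886526 = 0.782193.
θ_z = arccos(0.782193) = 38.5°.

θ_z = 38.5°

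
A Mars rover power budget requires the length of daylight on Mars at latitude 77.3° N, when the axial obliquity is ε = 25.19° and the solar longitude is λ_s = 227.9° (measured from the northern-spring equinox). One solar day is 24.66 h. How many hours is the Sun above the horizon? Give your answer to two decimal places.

0.00 h

Solar declination: sin δ = sin ε · sin λ_s = sin 25.19° × sin 227.9° = -0.31580, so δ = -18.409°.
cos H₀ = −tan φ · tan δ = 1.4769 ≥ 1, so the Sun never rises (polar night) and H₀ = 0.
Daylight = 2H₀/(2π) × 24.66 h = (0.0000/π) × 24.66 = 0.00 h.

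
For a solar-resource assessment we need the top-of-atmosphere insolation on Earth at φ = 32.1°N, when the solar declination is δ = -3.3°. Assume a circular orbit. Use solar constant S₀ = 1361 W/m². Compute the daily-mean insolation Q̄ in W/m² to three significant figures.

Q̄ ≈ 346 W/m²

cos H₀ = −tan(+32.1°) tan(-3.300°) = 0.0362, H₀ = 1.5346 rad.
Bracket: H₀ sin φ sin δ + cos φ cos δ sin H₀ = 1.5346×0.53140×-0.05756 + 0.84712×0.99834×0.99935 = -0.046939 + 0.845164 = 0.798225.
Q̄ = (S₀/π) × [bracket] = (1361/π) × 0.798225 = 345.8 W/m².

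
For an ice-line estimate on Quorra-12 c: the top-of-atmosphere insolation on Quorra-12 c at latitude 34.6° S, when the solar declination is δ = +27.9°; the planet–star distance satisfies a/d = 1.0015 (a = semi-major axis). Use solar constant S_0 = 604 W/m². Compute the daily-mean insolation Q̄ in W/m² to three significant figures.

cos h₀ = −tan(-34.6°) tan(+27.900°) = 0.3653, h₀ = 1.1969 rad.
Bracket: h₀ sin ϕ sin δ + cos ϕ cos δ sin h₀ = 1.1969×-0.56784×0.46793 + 0.82314×0.88377×0.93091 = -0.318028 + 0.677206 = 0.359178.
Inverse-square distance factor (a/d)² = 1.0015² = 1.003002.
Q̄ = (S_0/π) × 1.003002 × [bracket] = (604/π) × 1.003002 × 0.359178 = 69.26 W/m².

Q̄ ≈ 69.3 W/m²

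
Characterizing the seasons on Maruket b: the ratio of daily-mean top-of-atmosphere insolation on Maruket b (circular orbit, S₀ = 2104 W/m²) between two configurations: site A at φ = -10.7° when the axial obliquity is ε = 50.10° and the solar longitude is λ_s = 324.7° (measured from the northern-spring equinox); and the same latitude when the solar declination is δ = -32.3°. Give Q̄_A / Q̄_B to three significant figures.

Q̄_A / Q̄_B ≈ 1.02

— Configuration A (φ=-10.7°):
Solar declination: sin δ = sin ε · sin λ_s = sin 50.10° × sin 324.7° = -0.44331, so δ = -26.315°.
cos H₀ = −tan(-10.7°) tan(-26.315°) = -0.0934, H₀ = 1.6644 rad.
Bracket: H₀ sin φ sin δ + cos φ cos δ sin H₀ = 1.6644×-0.18567×-0.44331 + 0.98261×0.89637×0.99562 = 0.136996 + 0.876924 = 1.013920.
Q̄ = (S₀/π) × [bracket] = (2104/π) × 1.013920 = 679.05 W/m².
— Configuration B (φ=-10.7°):
cos H₀ = −tan(-10.7°) tan(-32.300°) = -0.1195, H₀ = 1.6905 rad.
Bracket: H₀ sin φ sin δ + cos φ cos δ sin H₀ = 1.6905×-0.18567×-0.53435 + 0.98261×0.84526×0.99284 = 0.167719 + 0.824614 = 0.992333.
Q̄ = (S₀/π) × [bracket] = (2104/π) × 0.992333 = 664.59 W/m².
Ratio Q̄_A / Q̄_B = 679.05 / 664.59 = 1.022.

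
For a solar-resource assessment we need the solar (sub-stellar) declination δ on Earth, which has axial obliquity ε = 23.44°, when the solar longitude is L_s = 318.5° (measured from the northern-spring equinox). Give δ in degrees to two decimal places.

δ = -15.28°

sin δ = sin ε · sin L_s = sin 23.44° × sin 318.5° = -0.263583.
δ = arcsin(-0.263583) = -15.28°.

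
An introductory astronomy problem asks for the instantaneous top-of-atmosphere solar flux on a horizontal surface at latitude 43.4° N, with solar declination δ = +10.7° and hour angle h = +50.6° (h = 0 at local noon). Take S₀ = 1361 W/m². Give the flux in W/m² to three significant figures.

790 W/m²

cos θ_z = sin φ sin δ + cos φ cos δ cos h = 0.127569 + 0.453160 = 0.580729.
Flux = S₀ · cos θ_z = 1361 × 0.580729 = 790.4 W/m².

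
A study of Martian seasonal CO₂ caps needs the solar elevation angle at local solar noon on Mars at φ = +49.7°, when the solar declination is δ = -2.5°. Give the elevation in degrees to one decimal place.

37.8°

At local noon the hour angle is zero, so the zenith angle equals |φ − δ| = |+49.7° − (-2.500°)| = 52.200°.
Elevation = 90° − 52.200° = 37.8°.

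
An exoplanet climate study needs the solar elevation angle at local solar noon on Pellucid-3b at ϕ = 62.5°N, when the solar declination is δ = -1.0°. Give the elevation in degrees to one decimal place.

26.5°

At local noon the hour angle is zero, so the zenith angle equals |ϕ − δ| = |+62.5° − (-1.000°)| = 63.500°.
Elevation = 90° − 63.500° = 26.5°.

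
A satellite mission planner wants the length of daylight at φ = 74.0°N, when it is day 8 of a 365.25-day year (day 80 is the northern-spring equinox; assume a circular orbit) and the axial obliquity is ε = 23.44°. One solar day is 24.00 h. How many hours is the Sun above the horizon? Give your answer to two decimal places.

0.00 h

Solar longitude: λ_s = 360° × (8 − 80)/365.25 = -70.965°, i.e. -70.965° + 360° = 289.035°.
sin δ = sin 23.44° × sin 289.035° = -0.37604, so δ = -22.088°.
cos H₀ = −tan φ · tan δ = 1.4153 ≥ 1, so the Sun never rises (polar night) and H₀ = 0.
Daylight = 2H₀/(2π) × 24.00 h = (0.0000/π) × 24.00 = 0.00 h.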